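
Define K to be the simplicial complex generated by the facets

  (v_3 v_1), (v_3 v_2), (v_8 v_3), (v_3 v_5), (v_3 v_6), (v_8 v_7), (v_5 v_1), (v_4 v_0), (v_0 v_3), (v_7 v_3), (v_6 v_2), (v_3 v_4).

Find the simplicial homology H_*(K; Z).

H_0 = Z,  H_1 = Z^4.

K has 9 vertices, 12 edges.
rank ∂_0 = 0, rank ∂_1 = 8 ⇒ b_0 = 9 − 0 − 8 = 1; all invariant factors of ∂_1 are 1 so no torsion. So H_0 ≅ Z.
rank ∂_1 = 8, rank ∂_2 = 0 ⇒ b_1 = 12 − 8 − 0 = 4. So H_1 ≅ Z^4.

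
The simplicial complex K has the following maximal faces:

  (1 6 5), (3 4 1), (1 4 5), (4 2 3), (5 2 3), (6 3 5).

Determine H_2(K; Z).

Order the vertices as 1 < 2 < 3 < 4 < 5 < 6. Listing each simplex with vertices in this order, K has dimension 2 with simplices:

  0-simplices (6): [1], [2], [3], [4], [5], [6]
  1-simplices (12): [1,3], [1,4], [1,5], [1,6], [2,3], [2,4], [2,5], [3,4], [3,5], [3,6], [4,5], [5,6]
  2-simplices (6): [1,3,4], [1,4,5], [1,5,6], [2,3,4], [2,3,5], [3,5,6]

Hence C_0 ≅ Z^6, C_1 ≅ Z^12, C_2 ≅ Z^6.

Boundary ∂_1: C_1 → C_0 is given by ∂[p,q] = [q] − [p]. For instance
  ∂[3,4] = [4] − [3].
The 6×12 boundary matrix has rank 5 and Smith normal form diag(1,1,1,1,1).

The boundary map ∂_2: C_2 → C_1 acts by ∂[p,q,r] = [q,r] − [p,r] + [p,q]. For instance
  ∂[3,5,6] = [5,6] − [3,6] + [3,5],
  ∂[1,3,4] = [3,4] − [1,4] + [1,3].
The 12×6 boundary matrix has rank 6 and Smith normal form diag(1,1,1,1,1,1).

Computing H_k = (kernel of ∂_k) / (image of ∂_{k+1}):

  H_2: rank ker ∂_2 − rank ∂_3 = (6 − 6) − 0 = 0, and there is no ∂_3, so H_2 = 0.

H_2 ≅ 0.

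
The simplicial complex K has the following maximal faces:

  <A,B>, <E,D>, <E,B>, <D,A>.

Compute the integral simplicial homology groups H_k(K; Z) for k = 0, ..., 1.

H_0 ≅ Z,  H_1 ≅ Z.

K has 4 vertices, 4 edges.
rank ∂_0 = 0, rank ∂_1 = 3 ⇒ b_0 = 4 − 0 − 3 = 1; all invariant factors of ∂_1 are 1 so no torsion. So H_0 ≅ Z.
rank ∂_1 = 3, rank ∂_2 = 0 ⇒ b_1 = 4 − 3 − 0 = 1. So H_1 ≅ Z.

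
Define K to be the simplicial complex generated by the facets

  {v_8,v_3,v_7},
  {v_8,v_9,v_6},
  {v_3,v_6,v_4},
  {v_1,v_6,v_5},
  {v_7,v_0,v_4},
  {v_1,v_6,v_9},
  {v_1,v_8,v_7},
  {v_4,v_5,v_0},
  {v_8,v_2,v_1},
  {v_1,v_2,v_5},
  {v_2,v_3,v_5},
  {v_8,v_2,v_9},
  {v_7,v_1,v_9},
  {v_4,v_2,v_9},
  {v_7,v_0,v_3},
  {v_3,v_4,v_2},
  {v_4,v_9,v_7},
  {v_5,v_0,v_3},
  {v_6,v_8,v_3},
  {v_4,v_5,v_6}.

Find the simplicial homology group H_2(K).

We work with the vertex ordering v_0 < v_1 < v_2 < v_3 < v_4 < v_5 < v_6 < v_7 < v_8 < v_9. The simplices of K, each written with vertices in increasing order, are:

  0-simplices (10): [v_0], [v_1], [v_2], [v_3], [v_4], [v_5], [v_6], [v_7], [v_8], [v_9]
  1-simplices (30): (30 of them)
  2-simplices (20): (20 of them)

so the chain groups are C_0 ≅ Z^10, C_1 ≅ Z^30, C_2 ≅ Z^20.

∂_1: C_1 → C_0 is given by ∂[p,q] = [q] − [p].
The resulting 10×30 matrix has rank 9, and its Smith normal form has invariant factors (1,1,1,1,1,1,1,1,1).

The boundary map ∂_2: C_2 → C_1 acts by ∂[p,q,r] = [q,r] − [p,r] + [p,q]. For instance
  ∂[v_6,v_8,v_9] = [v_8,v_9] − [v_6,v_9] + [v_6,v_8],
  ∂[v_1,v_7,v_9] = [v_7,v_9] − [v_1,v_9] + [v_1,v_7].
The 30×20 boundary matrix has rank 20 and Smith normal form diag(1,1,1,1,1,1,1,1,1,1,1,1,1,1,1,1,1,1,1,2).

Computing H_k = (kernel of ∂_k) / (image of ∂_{k+1}):

  H_2: rank ker ∂_2 − rank ∂_3 = (20 − 20) − 0 = 0, and there is no ∂_3, so H_2 ≅ 0.

H_2 ≅ 0.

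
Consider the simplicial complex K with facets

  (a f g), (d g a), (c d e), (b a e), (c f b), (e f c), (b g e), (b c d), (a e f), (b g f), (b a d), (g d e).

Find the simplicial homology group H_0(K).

H_0 = Z.

Take the total order a < b < c < d < e < f < g on the vertex set. Then K (dimension 2) consists of the simplices:

  0-simplices (7): a, b, c, d, e, f, g
  1-simplices (18): ab, ad, ae, af, ag, bc, bd, be, bf, bg, cd, ce, cf, de, dg, ef, eg, fg
  2-simplices (12): abd, abe, adg, aef, afg, bcd, bcf, beg, bfg, cde, cef, deg

so the chain groups are C_0 ≅ Z^7, C_1 ≅ Z^18, C_2 ≅ Z^12.

∂_1: C_1 → C_0 maps an edge to its endpoints' difference, ∂[p,q] = q − p.
The 7×18 boundary matrix has rank 6 and Smith normal form diag(1,1,1,1,1,1).

The boundary map ∂_2: C_2 → C_1 maps a triangle to the signed sum of its edges. For instance
  ∂afg = fg − ag + af,
  ∂bfg = fg − bg + bf.
The 18×12 boundary matrix has rank 12 and Smith normal form diag(1,1,1,1,1,1,1,1,1,1,1,2).

Reading off H_k = ker ∂_k / im ∂_{k+1}:

  H_0: rank C_0 − rank ∂_1 = 7 − 6 = 1, and the invariant factors of ∂_1 are all 1, so H_0 = Z.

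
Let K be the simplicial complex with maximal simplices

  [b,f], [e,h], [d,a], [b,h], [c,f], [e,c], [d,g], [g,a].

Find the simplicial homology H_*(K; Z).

We work with the vertex ordering a < b < c < d < e < f < g < h. The simplices of K, each written with vertices in increasing order, are:

  0-simplices (8): a, b, c, d, e, f, g, h
  1-simplices (8): ad, ag, bf, bh, ce, cf, dg, eh

giving chain groups C_0 ≅ Z^8, C_1 ≅ Z^8.

Boundary ∂_1: C_1 → C_0 is given by ∂[p,q] = [q] − [p]. For instance
  ∂cf = f − c.
The 8×8 boundary matrix has rank 6 and Smith normal form diag(1,1,1,1,1,1).

Computing H_k = (kernel of ∂_k) / (image of ∂_{k+1}):

  H_0: rank C_0 − rank ∂_1 = 8 − 6 = 2, and the invariant factors of ∂_1 are all 1, so H_0 = Z^2.
  H_1: rank ker ∂_1 − rank ∂_2 = (8 − 6) − 0 = 2, and there is no ∂_2, so H_1 = Z^2.

(K is a triangulation of the disjoint union of the circle S^1 and the circle S^1.)

H_0 ≅ Z^2,  H_1 ≅ Z^2.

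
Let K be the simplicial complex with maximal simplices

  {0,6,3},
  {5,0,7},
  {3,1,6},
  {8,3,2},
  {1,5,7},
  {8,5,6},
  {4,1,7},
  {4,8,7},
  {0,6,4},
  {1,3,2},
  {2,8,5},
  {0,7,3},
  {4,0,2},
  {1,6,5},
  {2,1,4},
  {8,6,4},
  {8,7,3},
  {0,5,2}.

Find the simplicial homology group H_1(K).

H_1 = Z^2.

Order the vertices as 0 < 1 < 2 < 3 < 4 < 5 < 6 < 7 < 8. Listing each simplex with vertices in this order, K has dimension 2 with simplices:

  0-simplices (9): [0], [1], [2], [3], [4], [5], [6], [7], [8]
  1-simplices (27): (27 of them)
  2-simplices (18): [0,2,4], [0,2,5], [0,3,6], [0,3,7], [0,4,6], [0,5,7], [1,2,3], [1,2,4], [1,3,6], [1,4,7], [1,5,6], [1,5,7], [2,3,8], [2,5,8], [3,7,8], [4,6,8], [4,7,8], [5,6,8]

so the chain groups are C_0 ≅ Z^9, C_1 ≅ Z^27, C_2 ≅ Z^18.

Boundary ∂_1: C_1 → C_0 sends each edge [p,q] (with p < q) to q − p. For instance
  ∂[0,2] = [2] − [0].
This gives a 9×27 integer matrix of rank 8; reducing to Smith normal form yields diagonal entries (1,1,1,1,1,1,1,1).

∂_2: C_2 → C_1 maps a triangle to the signed sum of its edges. For instance
  ∂[5,6,8] = [6,8] − [5,8] + [5,6],
  ∂[0,4,6] = [4,6] − [0,6] + [0,4].
As a 27×18 matrix over Z this has rank 17, with invariant factors (1,1,1,1,1,1,1,1,1,1,1,1,1,1,1,1,1).

Reading off H_k = ker ∂_k / im ∂_{k+1}:

  H_1: rank ker ∂_1 − rank ∂_2 = (27 − 8) − 17 = 2, and the invariant factors of ∂_2 are all 1, so H_1 ≅ Z^2.

(K is a triangulation of the torus T^2.)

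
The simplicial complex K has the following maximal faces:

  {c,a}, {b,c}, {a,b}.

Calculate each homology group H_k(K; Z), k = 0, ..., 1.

H_0 ≅ Z,  H_1 ≅ Z.

K has 3 vertices, 3 edges.
rank ∂_0 = 0, rank ∂_1 = 2 ⇒ b_0 = 3 − 0 − 2 = 1; all invariant factors of ∂_1 are 1 so no torsion. So H_0 = Z.
rank ∂_1 = 2, rank ∂_2 = 0 ⇒ b_1 = 3 − 2 − 0 = 1. So H_1 = Z.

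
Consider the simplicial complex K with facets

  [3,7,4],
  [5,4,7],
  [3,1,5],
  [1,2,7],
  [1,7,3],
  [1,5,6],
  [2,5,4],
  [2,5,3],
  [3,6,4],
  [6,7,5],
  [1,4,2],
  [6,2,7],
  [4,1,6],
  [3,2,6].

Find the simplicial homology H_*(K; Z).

H_0 = Z,  H_1 = Z^2,  H_2 = Z.

Take the total order 1 < 2 < 3 < 4 < 5 < 6 < 7 on the vertex set. Then K (dimension 2) consists of the simplices:

  0-simplices (7): [1], [2], [3], [4], [5], [6], [7]
  1-simplices (21): [1,2], [1,3], [1,4], [1,5], [1,6], [1,7], [2,3], [2,4], [2,5], [2,6], [2,7], [3,4], [3,5], [3,6], [3,7], [4,5], [4,6], [4,7], [5,6], [5,7], [6,7]
  2-simplices (14): [1,2,4], [1,2,7], [1,3,5], [1,3,7], [1,4,6], [1,5,6], [2,3,5], [2,3,6], [2,4,5], [2,6,7], [3,4,6], [3,4,7], [4,5,7], [5,6,7]

Hence C_0 ≅ Z^7, C_1 ≅ Z^21, C_2 ≅ Z^14.

∂_1: C_1 → C_0 is given by ∂[p,q] = [q] − [p]. For instance
  ∂[1,6] = [6] − [1].
This gives a 7×21 integer matrix of rank 6; reducing to Smith normal form yields diagonal entries (1,1,1,1,1,1).

Boundary ∂_2: C_2 → C_1 sends each 2-simplex [p,q,r] to [q,r] − [p,r] + [p,q]. For instance
  ∂[5,6,7] = [6,7] − [5,7] + [5,6],
  ∂[2,4,5] = [4,5] − [2,5] + [2,4].
As a 21×14 matrix over Z this has rank 13, with invariant factors (1,1,1,1,1,1,1,1,1,1,1,1,1).

Now H_k = ker ∂_k / im ∂_{k+1}, so:

  H_0: rank C_0 − rank ∂_1 = 7 − 6 = 1, and the invariant factors of ∂_1 are all 1, so H_0 = Z.
  H_1: rank ker ∂_1 − rank ∂_2 = (21 − 6) − 13 = 2, and the invariant factors of ∂_2 are all 1, so H_1 = Z^2.
  H_2: rank ker ∂_2 − rank ∂_3 = (14 − 13) − 0 = 1, and there is no ∂_3, so H_2 = Z.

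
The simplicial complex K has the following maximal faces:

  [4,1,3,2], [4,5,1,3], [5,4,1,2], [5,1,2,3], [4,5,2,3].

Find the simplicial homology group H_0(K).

H_0 = Z.

Order the vertices as 1 < 2 < 3 < 4 < 5. Listing each simplex with vertices in this order, K has dimension 3 with simplices:

  0-simplices (5): [1], [2], [3], [4], [5]
  1-simplices (10): [1,2], [1,3], [1,4], [1,5], [2,3], [2,4], [2,5], [3,4], [3,5], [4,5]
  2-simplices (10): [1,2,3], [1,2,4], [1,2,5], [1,3,4], [1,3,5], [1,4,5], [2,3,4], [2,3,5], [2,4,5], [3,4,5]
  3-simplices (5): [1,2,3,4], [1,2,3,5], [1,2,4,5], [1,3,4,5], [2,3,4,5]

giving chain groups C_0 ≅ Z^5, C_1 ≅ Z^10, C_2 ≅ Z^10, C_3 ≅ Z^5.

Boundary ∂_1: C_1 → C_0 maps an edge to its endpoints' difference, ∂[p,q] = q − p.
The 5×10 boundary matrix has rank 4 and Smith normal form diag(1,1,1,1).

The boundary map ∂_2: C_2 → C_1 sends each 2-simplex [p,q,r] to [q,r] − [p,r] + [p,q]. For instance
  ∂[1,2,3] = [2,3] − [1,3] + [1,2],
  ∂[3,4,5] = [4,5] − [3,5] + [3,4].
The 10×10 boundary matrix has rank 6 and Smith normal form diag(1,1,1,1,1,1).

∂_3: C_3 → C_2 sends each 3-simplex σ to the alternating sum Σ_i (−1)^i (σ with its i-th vertex removed). For instance
  ∂[1,3,4,5] = [3,4,5] − [1,4,5] + [1,3,5] − [1,3,4],
  ∂[2,3,4,5] = [3,4,5] − [2,4,5] + [2,3,5] − [2,3,4].
The resulting 10×5 matrix has rank 4, and its Smith normal form has invariant factors (1,1,1,1).

From H_k ≅ ker(∂_k) / im(∂_{k+1}) we obtain:

  H_0: rank C_0 − rank ∂_1 = 5 − 4 = 1, and the invariant factors of ∂_1 are all 1, so H_0 ≅ Z.

(K is a triangulation of the 3-sphere S^3.)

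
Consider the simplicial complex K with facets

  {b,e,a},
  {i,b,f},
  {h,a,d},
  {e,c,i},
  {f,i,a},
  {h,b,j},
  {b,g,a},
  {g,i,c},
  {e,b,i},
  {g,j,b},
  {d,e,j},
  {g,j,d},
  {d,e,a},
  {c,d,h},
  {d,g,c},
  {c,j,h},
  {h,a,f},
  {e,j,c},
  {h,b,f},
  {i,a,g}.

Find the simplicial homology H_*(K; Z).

Fix the vertex order a < b < c < d < e < f < g < h < i < j and write every simplex with vertices in increasing order. Then dim K = 2 and the simplices of K are:

  0-simplices (10): a, b, c, d, e, f, g, h, i, j
  1-simplices (30): ab, ad, ae, af, ag, ah, ai, be, bf, bg, bh, bi, bj, cd, ce, cg, ch, ci, cj, de, dg, dh, dj, ei, ej, fh, fi, gi, gj, hj
  2-simplices (20): abe, abg, ade, adh, afh, afi, agi, bei, bfh, bfi, bgj, bhj, cdg, cdh, cei, cej, cgi, chj, dej, dgj

giving chain groups C_0 ≅ Z^10, C_1 ≅ Z^30, C_2 ≅ Z^20.

∂_1: C_1 → C_0 maps an edge to its endpoints' difference, ∂[p,q] = q − p. For instance
  ∂bg = g − b.
As a 10×30 matrix over Z this has rank 9, with invariant factors (1,1,1,1,1,1,1,1,1).

Boundary ∂_2: C_2 → C_1 acts by ∂[p,q,r] = [q,r] − [p,r] + [p,q]. For instance
  ∂cei = ei − ci + ce,
  ∂afi = fi − ai + af.
The resulting 30×20 matrix has rank 20, and its Smith normal form has invariant factors (1,1,1,1,1,1,1,1,1,1,1,1,1,1,1,1,1,1,1,2).

Computing H_k = (kernel of ∂_k) / (image of ∂_{k+1}):

  H_0: rank C_0 − rank ∂_1 = 10 − 9 = 1, and the invariant factors of ∂_1 are all 1, so H_0 ≅ Z.
  H_1: rank ker ∂_1 − rank ∂_2 = (30 − 9) − 20 = 1, and ∂_2 has invariant factor 2 > 1, so H_1 ≅ Z × Z/2.
  H_2: rank ker ∂_2 − rank ∂_3 = (20 − 20) − 0 = 0, and there is no ∂_3, so H_2 ≅ 0.

H_0 ≅ Z,  H_1 ≅ Z × Z/2,  H_2 = 0.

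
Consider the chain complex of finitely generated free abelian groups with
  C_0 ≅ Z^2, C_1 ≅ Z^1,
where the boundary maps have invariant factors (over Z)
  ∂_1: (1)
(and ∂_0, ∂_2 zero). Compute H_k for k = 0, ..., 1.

H_0: b_0 = 2 − 0 − 1 = 1; torsion from ∂_1 factors > 1: none. So H_0 ≅ Z.
H_1: b_1 = 1 − 1 − 0 = 0; torsion from ∂_2 factors > 1: none. So H_1 ≅ 0.

H_0 ≅ Z,  H_1 = 0.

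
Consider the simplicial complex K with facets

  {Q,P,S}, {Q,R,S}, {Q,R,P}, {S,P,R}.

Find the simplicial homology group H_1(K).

Order the vertices as P < Q < R < S. Listing each simplex with vertices in this order, K has dimension 2 with simplices:

  0-simplices (4): P, Q, R, S
  1-simplices (6): PQ, PR, PS, QR, QS, RS
  2-simplices (4): PQR, PQS, PRS, QRS

Hence C_0 ≅ Z^4, C_1 ≅ Z^6, C_2 ≅ Z^4.

The boundary map ∂_1: C_1 → C_0 sends each edge [p,q] (with p < q) to q − p. For instance
  ∂PR = R − P.
This gives a 4×6 integer matrix of rank 3; reducing to Smith normal form yields diagonal entries (1,1,1).

The boundary map ∂_2: C_2 → C_1 sends each 2-simplex [p,q,r] to [q,r] − [p,r] + [p,q]. For instance
  ∂PRS = RS − PS + PR,
  ∂PQR = QR − PR + PQ.
This gives a 6×4 integer matrix of rank 3; reducing to Smith normal form yields diagonal entries (1,1,1).

Reading off H_k = ker ∂_k / im ∂_{k+1}:

  H_1: rank ker ∂_1 − rank ∂_2 = (6 − 3) − 3 = 0, and the invariant factors of ∂_2 are all 1, so H_1 ≅ 0.

H_1 = 0.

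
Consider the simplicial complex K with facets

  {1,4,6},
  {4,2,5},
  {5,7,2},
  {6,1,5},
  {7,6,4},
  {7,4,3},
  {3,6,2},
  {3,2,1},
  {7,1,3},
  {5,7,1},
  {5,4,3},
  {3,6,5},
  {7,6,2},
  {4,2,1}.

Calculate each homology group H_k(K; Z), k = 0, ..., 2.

Fix the vertex order 1 < 2 < 3 < 4 < 5 < 6 < 7 and write every simplex with vertices in increasing order. Then dim K = 2 and the simplices of K are:

  0-simplices (7): [1], [2], [3], [4], [5], [6], [7]
  1-simplices (21): [1,2], [1,3], [1,4], [1,5], [1,6], [1,7], [2,3], [2,4], [2,5], [2,6], [2,7], [3,4], [3,5], [3,6], [3,7], [4,5], [4,6], [4,7], [5,6], [5,7], [6,7]
  2-simplices (14): [1,2,3], [1,2,4], [1,3,7], [1,4,6], [1,5,6], [1,5,7], [2,3,6], [2,4,5], [2,5,7], [2,6,7], [3,4,5], [3,4,7], [3,5,6], [4,6,7]

so the chain groups are C_0 ≅ Z^7, C_1 ≅ Z^21, C_2 ≅ Z^14.

∂_1: C_1 → C_0 is given by ∂[p,q] = [q] − [p]. For instance
  ∂[2,6] = [6] − [2].
The resulting 7×21 matrix has rank 6, and its Smith normal form has invariant factors (1,1,1,1,1,1).

∂_2: C_2 → C_1 sends each 2-simplex [p,q,r] to [q,r] − [p,r] + [p,q]. For instance
  ∂[2,4,5] = [4,5] − [2,5] + [2,4],
  ∂[4,6,7] = [6,7] − [4,7] + [4,6].
The resulting 21×14 matrix has rank 13, and its Smith normal form has invariant factors (1,1,1,1,1,1,1,1,1,1,1,1,1).

From H_k ≅ ker(∂_k) / im(∂_{k+1}) we obtain:

  H_0: rank C_0 − rank ∂_1 = 7 − 6 = 1, and the invariant factors of ∂_1 are all 1, so H_0 ≅ Z.
  H_1: rank ker ∂_1 − rank ∂_2 = (21 − 6) − 13 = 2, and the invariant factors of ∂_2 are all 1, so H_1 ≅ Z^2.
  H_2: rank ker ∂_2 − rank ∂_3 = (14 − 13) − 0 = 1, and there is no ∂_3, so H_2 ≅ Z.

(K is a triangulation of the torus T^2.)

H_0 ≅ Z,  H_1 ≅ Z^2,  H_2 ≅ Z.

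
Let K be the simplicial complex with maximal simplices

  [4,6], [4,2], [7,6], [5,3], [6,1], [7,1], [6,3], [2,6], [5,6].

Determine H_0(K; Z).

Fix the vertex order 1 < 2 < 3 < 4 < 5 < 6 < 7 and write every simplex with vertices in increasing order. Then dim K = 1 and the simplices of K are:

  0-simplices (7): [1], [2], [3], [4], [5], [6], [7]
  1-simplices (9): [1,6], [1,7], [2,4], [2,6], [3,5], [3,6], [4,6], [5,6], [6,7]

Hence C_0 ≅ Z^7, C_1 ≅ Z^9.

∂_1: C_1 → C_0 sends each edge [p,q] (with p < q) to q − p. For instance
  ∂[1,7] = [7] − [1].
As a 7×9 matrix over Z this has rank 6, with invariant factors (1,1,1,1,1,1).

Computing H_k = (kernel of ∂_k) / (image of ∂_{k+1}):

  H_0: rank C_0 − rank ∂_1 = 7 − 6 = 1, and the invariant factors of ∂_1 are all 1, so H_0 ≅ Z.

(K is a triangulation of a wedge of 3 circles.)

H_0 = Z.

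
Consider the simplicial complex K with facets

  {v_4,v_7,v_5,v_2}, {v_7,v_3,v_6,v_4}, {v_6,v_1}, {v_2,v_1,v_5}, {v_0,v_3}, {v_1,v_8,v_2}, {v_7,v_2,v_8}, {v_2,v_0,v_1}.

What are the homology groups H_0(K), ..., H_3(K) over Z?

H_0 = Z,  H_1 = Z^2,  H_2 = 0,  H_3 = 0.

Take the total order v_0 < v_1 < v_2 < v_3 < v_4 < v_5 < v_6 < v_7 < v_8 on the vertex set. Then K (dimension 3) consists of the simplices:

  0-simplices (9): [v_0], [v_1], [v_2], [v_3], [v_4], [v_5], [v_6], [v_7], [v_8]
  1-simplices (20): (20 of them)
  2-simplices (12): (12 of them)
  3-simplices (2): [v_2,v_4,v_5,v_7], [v_3,v_4,v_6,v_7]

Hence C_0 ≅ Z^9, C_1 ≅ Z^20, C_2 ≅ Z^12, C_3 ≅ Z^2.

∂_1: C_1 → C_0 maps an edge to its endpoints' difference, ∂[p,q] = q − p. For instance
  ∂[v_1,v_5] = [v_5] − [v_1].
The 9×20 boundary matrix has rank 8 and Smith normal form diag(1,1,1,1,1,1,1,1).

∂_2: C_2 → C_1 acts by ∂[p,q,r] = [q,r] − [p,r] + [p,q]. For instance
  ∂[v_3,v_4,v_7] = [v_4,v_7] − [v_3,v_7] + [v_3,v_4],
  ∂[v_1,v_2,v_5] = [v_2,v_5] − [v_1,v_5] + [v_1,v_2].
The resulting 20×12 matrix has rank 10, and its Smith normal form has invariant factors (1,1,1,1,1,1,1,1,1,1).

Boundary ∂_3: C_3 → C_2 sends each 3-simplex σ to the alternating sum Σ_i (−1)^i (σ with its i-th vertex removed). For instance
  ∂[v_3,v_4,v_6,v_7] = [v_4,v_6,v_7] − [v_3,v_6,v_7] + [v_3,v_4,v_7] − [v_3,v_4,v_6],
  ∂[v_2,v_4,v_5,v_7] = [v_4,v_5,v_7] − [v_2,v_5,v_7] + [v_2,v_4,v_7] − [v_2,v_4,v_5].
The resulting 12×2 matrix has rank 2, and its Smith normal form has invariant factors (1,1).

Now H_k = ker ∂_k / im ∂_{k+1}, so:

  H_0: rank C_0 − rank ∂_1 = 9 − 8 = 1, and the invariant factors of ∂_1 are all 1, so H_0 ≅ Z.
  H_1: rank ker ∂_1 − rank ∂_2 = (20 − 8) − 10 = 2, and the invariant factors of ∂_2 are all 1, so H_1 ≅ Z^2.
  H_2: rank ker ∂_2 − rank ∂_3 = (12 − 10) − 2 = 0, and the invariant factors of ∂_3 are all 1, so H_2 ≅ 0.
  H_3: rank ker ∂_3 − rank ∂_4 = (2 − 2) − 0 = 0, and there is no ∂_4, so H_3 ≅ 0.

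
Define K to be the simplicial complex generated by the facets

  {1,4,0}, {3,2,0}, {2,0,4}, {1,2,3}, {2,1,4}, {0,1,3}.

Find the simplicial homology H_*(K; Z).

Order the vertices as 0 < 1 < 2 < 3 < 4. Listing each simplex with vertices in this order, K has dimension 2 with simplices:

  0-simplices (5): [0], [1], [2], [3], [4]
  1-simplices (9): [0,1], [0,2], [0,3], [0,4], [1,2], [1,3], [1,4], [2,3], [2,4]
  2-simplices (6): [0,1,3], [0,1,4], [0,2,3], [0,2,4], [1,2,3], [1,2,4]

Hence C_0 ≅ Z^5, C_1 ≅ Z^9, C_2 ≅ Z^6.

Boundary ∂_1: C_1 → C_0 is given by ∂[p,q] = [q] − [p]. For instance
  ∂[0,4] = [4] − [0].
The resulting 5×9 matrix has rank 4, and its Smith normal form has invariant factors (1,1,1,1).

∂_2: C_2 → C_1 sends each 2-simplex [p,q,r] to [q,r] − [p,r] + [p,q]. For instance
  ∂[0,1,3] = [1,3] − [0,3] + [0,1],
  ∂[0,1,4] = [1,4] − [0,4] + [0,1].
The resulting 9×6 matrix has rank 5, and its Smith normal form has invariant factors (1,1,1,1,1).

Now H_k = ker ∂_k / im ∂_{k+1}, so:

  H_0: rank C_0 − rank ∂_1 = 5 − 4 = 1, and the invariant factors of ∂_1 are all 1, so H_0 = Z.
  H_1: rank ker ∂_1 − rank ∂_2 = (9 − 4) − 5 = 0, and the invariant factors of ∂_2 are all 1, so H_1 = 0.
  H_2: rank ker ∂_2 − rank ∂_3 = (6 − 5) − 0 = 1, and there is no ∂_3, so H_2 = Z.

As a check, the Euler characteristic is 5 − 9 + 6 = 2, which agrees with 1 − 0 + 1 = 2.

H_0 ≅ Z,  H_1 = 0,  H_2 ≅ Z.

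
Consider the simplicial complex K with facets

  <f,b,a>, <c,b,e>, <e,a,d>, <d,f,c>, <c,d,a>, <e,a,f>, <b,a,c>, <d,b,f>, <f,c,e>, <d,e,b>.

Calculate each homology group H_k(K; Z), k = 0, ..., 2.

We work with the vertex ordering a < b < c < d < e < f. The simplices of K, each written with vertices in increasing order, are:

  0-simplices (6): a, b, c, d, e, f
  1-simplices (15): ab, ac, ad, ae, af, bc, bd, be, bf, cd, ce, cf, de, df, ef
  2-simplices (10): abc, abf, acd, ade, aef, bce, bde, bdf, cdf, cef

so the chain groups are C_0 ≅ Z^6, C_1 ≅ Z^15, C_2 ≅ Z^10.

∂_1: C_1 → C_0 maps an edge to its endpoints' difference, ∂[p,q] = q − p.
This gives a 6×15 integer matrix of rank 5; reducing to Smith normal form yields diagonal entries (1,1,1,1,1).

The boundary map ∂_2: C_2 → C_1 maps a triangle to the signed sum of its edges. For instance
  ∂cef = ef − cf + ce,
  ∂ade = de − ae + ad.
This gives a 15×10 integer matrix of rank 10; reducing to Smith normal form yields diagonal entries (1,1,1,1,1,1,1,1,1,2).

Now H_k = ker ∂_k / im ∂_{k+1}, so:

  H_0: rank C_0 − rank ∂_1 = 6 − 5 = 1, and the invariant factors of ∂_1 are all 1, so H_0 ≅ Z.
  H_1: rank ker ∂_1 − rank ∂_2 = (15 − 5) − 10 = 0, and ∂_2 has invariant factor 2 > 1, so H_1 ≅ Z/2.
  H_2: rank ker ∂_2 − rank ∂_3 = (10 − 10) − 0 = 0, and there is no ∂_3, so H_2 ≅ 0.

As a check, the Euler characteristic is 6 − 15 + 10 = 1, which agrees with 1 − 0 + 0 = 1.

H_0 = Z,  H_1 = Z/2,  H_2 = 0.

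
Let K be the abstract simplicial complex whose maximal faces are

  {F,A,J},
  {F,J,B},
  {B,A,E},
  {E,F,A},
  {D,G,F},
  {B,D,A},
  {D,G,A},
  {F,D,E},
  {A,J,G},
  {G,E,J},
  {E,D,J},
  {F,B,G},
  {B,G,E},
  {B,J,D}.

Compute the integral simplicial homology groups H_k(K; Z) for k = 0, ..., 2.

H_0 ≅ Z,  H_1 ≅ Z^2,  H_2 ≅ Z.

We work with the vertex ordering A < B < D < E < F < G < J. The simplices of K, each written with vertices in increasing order, are:

  0-simplices (7): A, B, D, E, F, G, J
  1-simplices (21): AB, AD, AE, AF, AG, AJ, BD, BE, BF, BG, BJ, DE, DF, DG, DJ, EF, EG, EJ, FG, FJ, GJ
  2-simplices (14): ABD, ABE, ADG, AEF, AFJ, AGJ, BDJ, BEG, BFG, BFJ, DEF, DEJ, DFG, EGJ

so the chain groups are C_0 ≅ Z^7, C_1 ≅ Z^21, C_2 ≅ Z^14.

The boundary map ∂_1: C_1 → C_0 sends each edge [p,q] (with p < q) to q − p. For instance
  ∂DE = E − D.
This gives a 7×21 integer matrix of rank 6; reducing to Smith normal form yields diagonal entries (1,1,1,1,1,1).

Boundary ∂_2: C_2 → C_1 maps a triangle to the signed sum of its edges. For instance
  ∂DEJ = EJ − DJ + DE,
  ∂DFG = FG − DG + DF.
The resulting 21×14 matrix has rank 13, and its Smith normal form has invariant factors (1,1,1,1,1,1,1,1,1,1,1,1,1).

From H_k ≅ ker(∂_k) / im(∂_{k+1}) we obtain:

  H_0: rank C_0 − rank ∂_1 = 7 − 6 = 1, and the invariant factors of ∂_1 are all 1, so H_0 ≅ Z.
  H_1: rank ker ∂_1 − rank ∂_2 = (21 − 6) − 13 = 2, and the invariant factors of ∂_2 are all 1, so H_1 ≅ Z^2.
  H_2: rank ker ∂_2 − rank ∂_3 = (14 − 13) − 0 = 1, and there is no ∂_3, so H_2 ≅ Z.

As a check, the Euler characteristic is 7 − 21 + 14 = 0, which agrees with 1 − 2 + 1 = 0.
(K is a triangulation of the torus T^2.)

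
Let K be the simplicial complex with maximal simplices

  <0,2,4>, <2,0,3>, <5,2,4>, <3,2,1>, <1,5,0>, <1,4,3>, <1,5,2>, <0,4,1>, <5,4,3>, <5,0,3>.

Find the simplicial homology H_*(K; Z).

H_0 = Z,  H_1 = Z/2Z,  H_2 = 0.

Fix the vertex order 0 < 1 < 2 < 3 < 4 < 5 and write every simplex with vertices in increasing order. Then dim K = 2 and the simplices of K are:

  0-simplices (6): [0], [1], [2], [3], [4], [5]
  1-simplices (15): [0,1], [0,2], [0,3], [0,4], [0,5], [1,2], [1,3], [1,4], [1,5], [2,3], [2,4], [2,5], [3,4], [3,5], [4,5]
  2-simplices (10): [0,1,4], [0,1,5], [0,2,3], [0,2,4], [0,3,5], [1,2,3], [1,2,5], [1,3,4], [2,4,5], [3,4,5]

Hence C_0 ≅ Z^6, C_1 ≅ Z^15, C_2 ≅ Z^10.

Boundary ∂_1: C_1 → C_0 sends each edge [p,q] (with p < q) to q − p. For instance
  ∂[1,5] = [5] − [1].
The resulting 6×15 matrix has rank 5, and its Smith normal form has invariant factors (1,1,1,1,1).

Boundary ∂_2: C_2 → C_1 sends each 2-simplex [p,q,r] to [q,r] − [p,r] + [p,q]. For instance
  ∂[0,1,4] = [1,4] − [0,4] + [0,1],
  ∂[0,1,5] = [1,5] − [0,5] + [0,1].
The resulting 15×10 matrix has rank 10, and its Smith normal form has invariant factors (1,1,1,1,1,1,1,1,1,2).

Now H_k = ker ∂_k / im ∂_{k+1}, so:

  H_0: rank C_0 − rank ∂_1 = 6 − 5 = 1, and the invariant factors of ∂_1 are all 1, so H_0 = Z.
  H_1: rank ker ∂_1 − rank ∂_2 = (15 − 5) − 10 = 0, and ∂_2 has invariant factor 2 > 1, so H_1 = Z/2Z.
  H_2: rank ker ∂_2 − rank ∂_3 = (10 − 10) − 0 = 0, and there is no ∂_3, so H_2 = 0.

As a check, the Euler characteristic is 6 − 15 + 10 = 1, which agrees with 1 − 0 + 0 = 1.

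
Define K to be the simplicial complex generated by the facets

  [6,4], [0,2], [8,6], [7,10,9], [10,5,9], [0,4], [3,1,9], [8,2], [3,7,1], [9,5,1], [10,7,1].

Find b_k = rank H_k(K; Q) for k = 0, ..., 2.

b_0 = 2, b_1 = 2, b_2 = 0.

Order the vertices as 0 < 1 < 2 < 3 < 4 < 5 < 6 < 7 < 8 < 9 < 10. Listing each simplex with vertices in this order, K has dimension 2 with simplices:

  0-simplices (11): [0], [1], [2], [3], [4], [5], [6], [7], [8], [9], [10]
  1-simplices (17): [0,2], [0,4], [1,3], [1,5], [1,7], [1,9], [1,10], [2,8], [3,7], [3,9], [4,6], [5,9], [5,10], [6,8], [7,9], [7,10], [9,10]
  2-simplices (6): [1,3,7], [1,3,9], [1,5,9], [1,7,10], [5,9,10], [7,9,10]

giving chain groups C_0 ≅ Z^11, C_1 ≅ Z^17, C_2 ≅ Z^6.

The boundary map ∂_1: C_1 → C_0 sends each edge [p,q] (with p < q) to q − p. For instance
  ∂[1,7] = [7] − [1].
This gives a 11×17 integer matrix of rank 9; reducing to Smith normal form yields diagonal entries (1,1,1,1,1,1,1,1,1).

The boundary map ∂_2: C_2 → C_1 maps a triangle to the signed sum of its edges. For instance
  ∂[1,3,7] = [3,7] − [1,7] + [1,3],
  ∂[1,7,10] = [7,10] − [1,10] + [1,7].
This gives a 17×6 integer matrix of rank 6; reducing to Smith normal form yields diagonal entries (1,1,1,1,1,1).

Now H_k = ker ∂_k / im ∂_{k+1}, so:

  H_0: rank C_0 − rank ∂_1 = 11 − 9 = 2, and the invariant factors of ∂_1 are all 1, so H_0 ≅ Z^2.
  H_1: rank ker ∂_1 − rank ∂_2 = (17 − 9) − 6 = 2, and the invariant factors of ∂_2 are all 1, so H_1 ≅ Z^2.
  H_2: rank ker ∂_2 − rank ∂_3 = (6 − 6) − 0 = 0, and there is no ∂_3, so H_2 ≅ 0.

As a check, the Euler characteristic is 11 − 17 + 6 = 0, which agrees with 2 − 2 + 0 = 0.
(K is a triangulation of the disjoint union of the circle S^1 and the cylinder S^1 x I.)

Hence the Betti numbers are b_0 = 2, b_1 = 2, b_2 = 0.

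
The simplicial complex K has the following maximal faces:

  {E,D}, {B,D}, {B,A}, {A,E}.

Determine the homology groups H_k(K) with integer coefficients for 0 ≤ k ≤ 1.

Fix the vertex order A < B < D < E and write every simplex with vertices in increasing order. Then dim K = 1 and the simplices of K are:

  0-simplices (4): A, B, D, E
  1-simplices (4): AB, AE, BD, DE

giving chain groups C_0 ≅ Z^4, C_1 ≅ Z^4.

Boundary ∂_1: C_1 → C_0 is given by ∂[p,q] = [q] − [p]. For instance
  ∂AE = E − A.
This gives a 4×4 integer matrix of rank 3; reducing to Smith normal form yields diagonal entries (1,1,1).

From H_k ≅ ker(∂_k) / im(∂_{k+1}) we obtain:

  H_0: rank C_0 − rank ∂_1 = 4 − 3 = 1, and the invariant factors of ∂_1 are all 1, so H_0 ≅ Z.
  H_1: rank ker ∂_1 − rank ∂_2 = (4 − 3) − 0 = 1, and there is no ∂_2, so H_1 ≅ Z.

(K is a triangulation of the circle S^1.)

H_0 ≅ Z,  H_1 ≅ Z.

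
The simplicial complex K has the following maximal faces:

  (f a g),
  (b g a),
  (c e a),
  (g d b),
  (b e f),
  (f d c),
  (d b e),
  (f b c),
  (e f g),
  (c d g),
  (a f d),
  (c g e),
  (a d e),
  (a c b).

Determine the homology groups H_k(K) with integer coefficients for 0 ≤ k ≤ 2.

Fix the vertex order a < b < c < d < e < f < g and write every simplex with vertices in increasing order. Then dim K = 2 and the simplices of K are:

  0-simplices (7): a, b, c, d, e, f, g
  1-simplices (21): ab, ac, ad, ae, af, ag, bc, bd, be, bf, bg, cd, ce, cf, cg, de, df, dg, ef, eg, fg
  2-simplices (14): abc, abg, ace, ade, adf, afg, bcf, bde, bdg, bef, cdf, cdg, ceg, efg

so the chain groups are C_0 ≅ Z^7, C_1 ≅ Z^21, C_2 ≅ Z^14.

∂_1: C_1 → C_0 maps an edge to its endpoints' difference, ∂[p,q] = q − p. For instance
  ∂bf = f − b.
The resulting 7×21 matrix has rank 6, and its Smith normal form has invariant factors (1,1,1,1,1,1).

∂_2: C_2 → C_1 acts by ∂[p,q,r] = [q,r] − [p,r] + [p,q]. For instance
  ∂cdf = df − cf + cd,
  ∂bcf = cf − bf + bc.
The resulting 21×14 matrix has rank 13, and its Smith normal form has invariant factors (1,1,1,1,1,1,1,1,1,1,1,1,1).

From H_k ≅ ker(∂_k) / im(∂_{k+1}) we obtain:

  H_0: rank C_0 − rank ∂_1 = 7 − 6 = 1, and the invariant factors of ∂_1 are all 1, so H_0 ≅ Z.
  H_1: rank ker ∂_1 − rank ∂_2 = (21 − 6) − 13 = 2, and the invariant factors of ∂_2 are all 1, so H_1 ≅ Z^2.
  H_2: rank ker ∂_2 − rank ∂_3 = (14 − 13) − 0 = 1, and there is no ∂_3, so H_2 ≅ Z.

H_0 ≅ Z,  H_1 ≅ Z^2,  H_2 ≅ Z.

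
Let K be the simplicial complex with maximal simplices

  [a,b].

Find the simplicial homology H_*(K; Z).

H_0 ≅ Z,  H_1 = 0.

Fix the vertex order a < b and write every simplex with vertices in increasing order. Then dim K = 1 and the simplices of K are:

  0-simplices (2): a, b
  1-simplices (1): ab

Hence C_0 ≅ Z^2, C_1 ≅ Z^1.

The boundary map ∂_1: C_1 → C_0 sends each edge [p,q] (with p < q) to q − p.
The 2×1 boundary matrix has rank 1 and Smith normal form diag(1).

From H_k ≅ ker(∂_k) / im(∂_{k+1}) we obtain:

  H_0: rank C_0 − rank ∂_1 = 2 − 1 = 1, and the invariant factors of ∂_1 are all 1, so H_0 = Z.
  H_1: rank ker ∂_1 − rank ∂_2 = (1 − 1) − 0 = 0, and there is no ∂_2, so H_1 = 0.

(K is a triangulation of the 1-simplex.)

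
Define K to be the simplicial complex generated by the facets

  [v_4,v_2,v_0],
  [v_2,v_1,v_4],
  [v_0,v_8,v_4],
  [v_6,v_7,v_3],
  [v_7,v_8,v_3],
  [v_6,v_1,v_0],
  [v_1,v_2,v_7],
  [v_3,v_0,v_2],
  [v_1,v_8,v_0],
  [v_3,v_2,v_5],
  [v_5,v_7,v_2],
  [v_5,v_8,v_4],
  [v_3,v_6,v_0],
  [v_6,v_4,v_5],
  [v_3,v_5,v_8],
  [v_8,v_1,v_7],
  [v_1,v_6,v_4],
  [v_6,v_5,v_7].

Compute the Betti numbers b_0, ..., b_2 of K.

b_0 = 1, b_1 = 1, b_2 = 0.

Take the total order v_0 < v_1 < v_2 < v_3 < v_4 < v_5 < v_6 < v_7 < v_8 on the vertex set. Then K (dimension 2) consists of the simplices:

  0-simplices (9): [v_0], [v_1], [v_2], [v_3], [v_4], [v_5], [v_6], [v_7], [v_8]
  1-simplices (27): (27 of them)
  2-simplices (18): (18 of them)

so the chain groups are C_0 ≅ Z^9, C_1 ≅ Z^27, C_2 ≅ Z^18.

The boundary map ∂_1: C_1 → C_0 is given by ∂[p,q] = [q] − [p]. For instance
  ∂[v_5,v_8] = [v_8] − [v_5].
As a 9×27 matrix over Z this has rank 8, with invariant factors (1,1,1,1,1,1,1,1).

The boundary map ∂_2: C_2 → C_1 acts by ∂[p,q,r] = [q,r] − [p,r] + [p,q]. For instance
  ∂[v_0,v_3,v_6] = [v_3,v_6] − [v_0,v_6] + [v_0,v_3],
  ∂[v_4,v_5,v_8] = [v_5,v_8] − [v_4,v_8] + [v_4,v_5].
This gives a 27×18 integer matrix of rank 18; reducing to Smith normal form yields diagonal entries (1,1,1,1,1,1,1,1,1,1,1,1,1,1,1,1,1,2).

From H_k ≅ ker(∂_k) / im(∂_{k+1}) we obtain:

  H_0: rank C_0 − rank ∂_1 = 9 − 8 = 1, and the invariant factors of ∂_1 are all 1, so H_0 ≅ Z.
  H_1: rank ker ∂_1 − rank ∂_2 = (27 − 8) − 18 = 1, and ∂_2 has invariant factor 2 > 1, so H_1 ≅ Z ⊕ Z/2.
  H_2: rank ker ∂_2 − rank ∂_3 = (18 − 18) − 0 = 0, and there is no ∂_3, so H_2 ≅ 0.

As a check, the Euler characteristic is 9 − 27 + 18 = 0, which agrees with 1 − 1 + 0 = 0.
(K is a triangulation of the Klein bottle.)

Hence the Betti numbers are b_0 = 1, b_1 = 1, b_2 = 0.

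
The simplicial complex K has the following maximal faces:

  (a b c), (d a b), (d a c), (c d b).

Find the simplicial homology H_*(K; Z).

H_0 = Z,  H_1 = 0,  H_2 = Z.

K has 4 vertices, 6 edges, 4 triangles.
rank ∂_0 = 0, rank ∂_1 = 3 ⇒ b_0 = 4 − 0 − 3 = 1; all invariant factors of ∂_1 are 1 so no torsion. So H_0 = Z.
rank ∂_1 = 3, rank ∂_2 = 3 ⇒ b_1 = 6 − 3 − 3 = 0; all invariant factors of ∂_2 are 1 so no torsion. So H_1 = 0.
rank ∂_2 = 3, rank ∂_3 = 0 ⇒ b_2 = 4 − 3 − 0 = 1. So H_2 = Z.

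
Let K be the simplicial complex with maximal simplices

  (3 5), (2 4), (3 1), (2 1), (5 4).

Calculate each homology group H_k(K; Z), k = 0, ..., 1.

H_0 ≅ Z,  H_1 ≅ Z.

Fix the vertex order 1 < 2 < 3 < 4 < 5 and write every simplex with vertices in increasing order. Then dim K = 1 and the simplices of K are:

  0-simplices (5): [1], [2], [3], [4], [5]
  1-simplices (5): [1,2], [1,3], [2,4], [3,5], [4,5]

so the chain groups are C_0 ≅ Z^5, C_1 ≅ Z^5.

Boundary ∂_1: C_1 → C_0 sends each edge [p,q] (with p < q) to q − p. For instance
  ∂[4,5] = [5] − [4].
The resulting 5×5 matrix has rank 4, and its Smith normal form has invariant factors (1,1,1,1).

Reading off H_k = ker ∂_k / im ∂_{k+1}:

  H_0: rank C_0 − rank ∂_1 = 5 − 4 = 1, and the invariant factors of ∂_1 are all 1, so H_0 ≅ Z.
  H_1: rank ker ∂_1 − rank ∂_2 = (5 − 4) − 0 = 1, and there is no ∂_2, so H_1 ≅ Z.

As a check, the Euler characteristic is 5 − 5 = 0, which agrees with 1 − 1 = 0.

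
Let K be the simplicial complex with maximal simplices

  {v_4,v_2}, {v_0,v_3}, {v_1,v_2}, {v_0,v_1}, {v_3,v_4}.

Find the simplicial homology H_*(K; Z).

K has 5 vertices, 5 edges.
rank ∂_0 = 0, rank ∂_1 = 4 ⇒ b_0 = 5 − 0 − 4 = 1; all invariant factors of ∂_1 are 1 so no torsion. So H_0 ≅ Z.
rank ∂_1 = 4, rank ∂_2 = 0 ⇒ b_1 = 5 − 4 − 0 = 1. So H_1 ≅ Z.

H_0 = Z,  H_1 = Z.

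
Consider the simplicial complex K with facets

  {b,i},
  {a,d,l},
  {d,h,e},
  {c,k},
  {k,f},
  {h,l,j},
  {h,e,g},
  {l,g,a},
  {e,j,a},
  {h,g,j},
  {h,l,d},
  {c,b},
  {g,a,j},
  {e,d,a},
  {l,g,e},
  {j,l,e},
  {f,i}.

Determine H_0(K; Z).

H_0 = Z^2.

K has 12 vertices, 23 edges, 12 triangles.
rank ∂_0 = 0, rank ∂_1 = 10 ⇒ b_0 = 12 − 0 − 10 = 2; all invariant factors of ∂_1 are 1 so no torsion. So H_0 = Z^2.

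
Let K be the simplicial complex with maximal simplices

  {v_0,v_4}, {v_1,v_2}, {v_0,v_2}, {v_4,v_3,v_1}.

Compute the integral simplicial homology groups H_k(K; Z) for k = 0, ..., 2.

H_0 = Z,  H_1 = Z,  H_2 = 0.

Order the vertices as v_0 < v_1 < v_2 < v_3 < v_4. Listing each simplex with vertices in this order, K has dimension 2 with simplices:

  0-simplices (5): [v_0], [v_1], [v_2], [v_3], [v_4]
  1-simplices (6): [v_0,v_2], [v_0,v_4], [v_1,v_2], [v_1,v_3], [v_1,v_4], [v_3,v_4]
  2-simplices (1): [v_1,v_3,v_4]

so the chain groups are C_0 ≅ Z^5, C_1 ≅ Z^6, C_2 ≅ Z^1.

Boundary ∂_1: C_1 → C_0 maps an edge to its endpoints' difference, ∂[p,q] = q − p. For instance
  ∂[v_1,v_2] = [v_2] − [v_1].
The 5×6 boundary matrix has rank 4 and Smith normal form diag(1,1,1,1).

Boundary ∂_2: C_2 → C_1 acts by ∂[p,q,r] = [q,r] − [p,r] + [p,q]. For instance
  ∂[v_1,v_3,v_4] = [v_3,v_4] − [v_1,v_4] + [v_1,v_3].
As a 6×1 matrix over Z this has rank 1, with invariant factors (1).

Reading off H_k = ker ∂_k / im ∂_{k+1}:

  H_0: rank C_0 − rank ∂_1 = 5 − 4 = 1, and the invariant factors of ∂_1 are all 1, so H_0 = Z.
  H_1: rank ker ∂_1 − rank ∂_2 = (6 − 4) − 1 = 1, and the invariant factors of ∂_2 are all 1, so H_1 = Z.
  H_2: rank ker ∂_2 − rank ∂_3 = (1 − 1) − 0 = 0, and there is no ∂_3, so H_2 = 0.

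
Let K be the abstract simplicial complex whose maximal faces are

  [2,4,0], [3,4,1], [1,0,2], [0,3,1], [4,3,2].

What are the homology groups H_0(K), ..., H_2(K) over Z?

We work with the vertex ordering 0 < 1 < 2 < 3 < 4. The simplices of K, each written with vertices in increasing order, are:

  0-simplices (5): [0], [1], [2], [3], [4]
  1-simplices (10): [0,1], [0,2], [0,3], [0,4], [1,2], [1,3], [1,4], [2,3], [2,4], [3,4]
  2-simplices (5): [0,1,2], [0,1,3], [0,2,4], [1,3,4], [2,3,4]

Hence C_0 ≅ Z^5, C_1 ≅ Z^10, C_2 ≅ Z^5.

Boundary ∂_1: C_1 → C_0 sends each edge [p,q] (with p < q) to q − p. For instance
  ∂[2,3] = [3] − [2].
This gives a 5×10 integer matrix of rank 4; reducing to Smith normal form yields diagonal entries (1,1,1,1).

∂_2: C_2 → C_1 sends each 2-simplex [p,q,r] to [q,r] − [p,r] + [p,q]. For instance
  ∂[2,3,4] = [3,4] − [2,4] + [2,3],
  ∂[1,3,4] = [3,4] − [1,4] + [1,3].
The resulting 10×5 matrix has rank 5, and its Smith normal form has invariant factors (1,1,1,1,1).

Now H_k = ker ∂_k / im ∂_{k+1}, so:

  H_0: rank C_0 − rank ∂_1 = 5 − 4 = 1, and the invariant factors of ∂_1 are all 1, so H_0 = Z.
  H_1: rank ker ∂_1 − rank ∂_2 = (10 − 4) − 5 = 1, and the invariant factors of ∂_2 are all 1, so H_1 = Z.
  H_2: rank ker ∂_2 − rank ∂_3 = (5 − 5) − 0 = 0, and there is no ∂_3, so H_2 = 0.

As a check, the Euler characteristic is 5 − 10 + 5 = 0, which agrees with 1 − 1 + 0 = 0.

H_0 = Z,  H_1 = Z,  H_2 = 0.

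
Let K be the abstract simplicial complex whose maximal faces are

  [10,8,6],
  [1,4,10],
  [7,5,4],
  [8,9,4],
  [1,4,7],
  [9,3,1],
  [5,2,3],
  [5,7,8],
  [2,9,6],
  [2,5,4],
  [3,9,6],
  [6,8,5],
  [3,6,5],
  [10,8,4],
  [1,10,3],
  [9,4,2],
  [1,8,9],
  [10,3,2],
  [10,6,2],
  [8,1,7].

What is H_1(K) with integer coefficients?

H_1 ≅ Z ⊕ Z/2Z.

Fix the vertex order 1 < 2 < 3 < 4 < 5 < 6 < 7 < 8 < 9 < 10 and write every simplex with vertices in increasing order. Then dim K = 2 and the simplices of K are:

  0-simplices (10): [1], [2], [3], [4], [5], [6], [7], [8], [9], [10]
  1-simplices (30): (30 of them)
  2-simplices (20): (20 of them)

Hence C_0 ≅ Z^10, C_1 ≅ Z^30, C_2 ≅ Z^20.

Boundary ∂_1: C_1 → C_0 sends each edge [p,q] (with p < q) to q − p.
This gives a 10×30 integer matrix of rank 9; reducing to Smith normal form yields diagonal entries (1,1,1,1,1,1,1,1,1).

The boundary map ∂_2: C_2 → C_1 acts by ∂[p,q,r] = [q,r] − [p,r] + [p,q]. For instance
  ∂[6,8,10] = [8,10] − [6,10] + [6,8],
  ∂[2,6,10] = [6,10] − [2,10] + [2,6].
The resulting 30×20 matrix has rank 20, and its Smith normal form has invariant factors (1,1,1,1,1,1,1,1,1,1,1,1,1,1,1,1,1,1,1,2).

From H_k ≅ ker(∂_k) / im(∂_{k+1}) we obtain:

  H_1: rank ker ∂_1 − rank ∂_2 = (30 − 9) − 20 = 1, and ∂_2 has invariant factor 2 > 1, so H_1 ≅ Z ⊕ Z/2Z.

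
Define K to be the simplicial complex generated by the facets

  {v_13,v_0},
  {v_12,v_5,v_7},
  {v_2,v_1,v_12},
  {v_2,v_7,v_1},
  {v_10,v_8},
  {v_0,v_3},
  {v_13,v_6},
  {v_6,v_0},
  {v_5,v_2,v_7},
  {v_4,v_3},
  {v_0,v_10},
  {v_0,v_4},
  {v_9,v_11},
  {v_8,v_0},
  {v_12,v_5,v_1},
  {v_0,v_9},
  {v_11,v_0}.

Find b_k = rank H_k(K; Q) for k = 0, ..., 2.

b_0 = 2, b_1 = 5, b_2 = 0.

K has 14 vertices, 22 edges, 5 triangles.
rank ∂_0 = 0, rank ∂_1 = 12 ⇒ b_0 = 14 − 0 − 12 = 2; all invariant factors of ∂_1 are 1 so no torsion. So H_0 ≅ Z^2.
rank ∂_1 = 12, rank ∂_2 = 5 ⇒ b_1 = 22 − 12 − 5 = 5; all invariant factors of ∂_2 are 1 so no torsion. So H_1 ≅ Z^5.
rank ∂_2 = 5, rank ∂_3 = 0 ⇒ b_2 = 5 − 5 − 0 = 0. So H_2 ≅ 0.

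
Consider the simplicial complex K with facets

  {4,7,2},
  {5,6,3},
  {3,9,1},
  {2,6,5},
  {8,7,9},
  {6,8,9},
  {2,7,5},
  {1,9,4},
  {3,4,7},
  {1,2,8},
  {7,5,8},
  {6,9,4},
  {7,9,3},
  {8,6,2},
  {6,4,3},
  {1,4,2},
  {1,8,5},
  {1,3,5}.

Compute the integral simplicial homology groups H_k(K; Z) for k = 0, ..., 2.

H_0 = Z,  H_1 = Z ⊕ Z/2Z,  H_2 = 0.

We work with the vertex ordering 1 < 2 < 3 < 4 < 5 < 6 < 7 < 8 < 9. The simplices of K, each written with vertices in increasing order, are:

  0-simplices (9): [1], [2], [3], [4], [5], [6], [7], [8], [9]
  1-simplices (27): (27 of them)
  2-simplices (18): [1,2,4], [1,2,8], [1,3,5], [1,3,9], [1,4,9], [1,5,8], [2,4,7], [2,5,6], [2,5,7], [2,6,8], [3,4,6], [3,4,7], [3,5,6], [3,7,9], [4,6,9], [5,7,8], [6,8,9], [7,8,9]

so the chain groups are C_0 ≅ Z^9, C_1 ≅ Z^27, C_2 ≅ Z^18.

Boundary ∂_1: C_1 → C_0 sends each edge [p,q] (with p < q) to q − p. For instance
  ∂[1,8] = [8] − [1].
This gives a 9×27 integer matrix of rank 8; reducing to Smith normal form yields diagonal entries (1,1,1,1,1,1,1,1).

∂_2: C_2 → C_1 acts by ∂[p,q,r] = [q,r] − [p,r] + [p,q]. For instance
  ∂[2,5,6] = [5,6] − [2,6] + [2,5],
  ∂[4,6,9] = [6,9] − [4,9] + [4,6].
This gives a 27×18 integer matrix of rank 18; reducing to Smith normal form yields diagonal entries (1,1,1,1,1,1,1,1,1,1,1,1,1,1,1,1,1,2).

From H_k ≅ ker(∂_k) / im(∂_{k+1}) we obtain:

  H_0: rank C_0 − rank ∂_1 = 9 − 8 = 1, and the invariant factors of ∂_1 are all 1, so H_0 ≅ Z.
  H_1: rank ker ∂_1 − rank ∂_2 = (27 − 8) − 18 = 1, and ∂_2 has invariant factor 2 > 1, so H_1 ≅ Z ⊕ Z/2Z.
  H_2: rank ker ∂_2 − rank ∂_3 = (18 − 18) − 0 = 0, and there is no ∂_3, so H_2 ≅ 0.

As a check, the Euler characteristic is 9 − 27 + 18 = 0, which agrees with 1 − 1 + 0 = 0.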